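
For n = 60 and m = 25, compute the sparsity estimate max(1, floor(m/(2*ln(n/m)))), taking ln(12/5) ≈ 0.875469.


n/m = 60/25 = 12/5.
ln(n/m) ≈ 0.875469.
2*ln(n/m) ≈ 1.750938.
m/(2*ln(n/m)) ≈ 25/1.750938 ≈ 14.2781.
floor = 14.
k_max = max(1, 14) = 14.

14


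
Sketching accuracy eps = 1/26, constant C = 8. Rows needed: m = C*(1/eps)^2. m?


1/eps = 26.
(1/eps)^2 = 676.
m = 8*676 = 5408.

5408


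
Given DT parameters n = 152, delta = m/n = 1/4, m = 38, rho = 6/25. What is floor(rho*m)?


m = 1/4*152 = 38.
rho = 6/25.
rho*m = 6/25*38 = 9.12.
k = floor(9.12) = 9.

9


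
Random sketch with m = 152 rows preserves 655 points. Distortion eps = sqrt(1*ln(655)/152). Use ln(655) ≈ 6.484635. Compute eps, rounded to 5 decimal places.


ln(655) ≈ 6.484635.
1*ln(N)/m ≈ 1*6.484635/152 ≈ 0.04266207.
eps = sqrt(0.04266207) ≈ 0.206548 ≈ 0.20655.

0.20655


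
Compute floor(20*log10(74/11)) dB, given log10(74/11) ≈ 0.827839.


||x||/||e|| = 74/11.
log10(74/11) ≈ 0.827839.
20*log10(||x||/||e||) ≈ 20*0.827839 = 16.55678.
floor(16.55678) = 16.

16


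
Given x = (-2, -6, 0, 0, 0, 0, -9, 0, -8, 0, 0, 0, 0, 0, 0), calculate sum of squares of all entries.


Non-zero entries: [(0, -2), (1, -6), (6, -9), (8, -8)]
Squares: [4, 36, 81, 64]
||x||_2^2 = sum = 185.

185


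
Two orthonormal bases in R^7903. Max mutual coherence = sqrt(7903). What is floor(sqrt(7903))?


88^2 = 7744 <= 7903 < 7921 = 89^2, so 88 <= sqrt(7903) < 89.
floor(sqrt(7903)) = 88.

88


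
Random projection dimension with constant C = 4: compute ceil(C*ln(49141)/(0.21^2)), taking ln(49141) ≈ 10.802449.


ln(49141) ≈ 10.802449.
eps^2 = 0.21^2 = 0.0441.
C*ln(N)/eps^2 ≈ 4*10.802449/0.0441 ≈ 979.814.
m = ceil(979.814) = 980.

980


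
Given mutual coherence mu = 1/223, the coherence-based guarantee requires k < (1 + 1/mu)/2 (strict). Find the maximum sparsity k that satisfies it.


1/mu = 223.
1 + 1/mu = 224.
(1 + 1/mu)/2 = 112 is an integer and the inequality is strict, so k_max = 112 - 1 = 111.

111


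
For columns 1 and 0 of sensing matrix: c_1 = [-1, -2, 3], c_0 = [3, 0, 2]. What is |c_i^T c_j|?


Inner product: -1*3 + -2*0 + 3*2
Products: [-3, 0, 6]
Sum = 3.
|dot| = 3.

3


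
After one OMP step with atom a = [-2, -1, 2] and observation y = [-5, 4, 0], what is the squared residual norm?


a^T a = 9.
a^T y = 6.
coeff = 6/9 = 2/3.
||r||^2 = 37.

37


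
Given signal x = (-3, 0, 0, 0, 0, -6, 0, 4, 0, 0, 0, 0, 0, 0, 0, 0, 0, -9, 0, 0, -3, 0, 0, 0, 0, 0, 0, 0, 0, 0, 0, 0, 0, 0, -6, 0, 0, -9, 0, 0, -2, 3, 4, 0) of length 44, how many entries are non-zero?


Non-zero positions: [0, 5, 7, 17, 20, 34, 37, 40, 41, 42].
Sparsity = 10.

10


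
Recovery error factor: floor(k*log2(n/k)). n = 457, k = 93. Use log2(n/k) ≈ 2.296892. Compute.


log2(n/k) = log2(457/93) ≈ 2.296892.
k*log2(n/k) ≈ 93*2.296892 = 213.610956.
floor(213.610956) = 213.

213


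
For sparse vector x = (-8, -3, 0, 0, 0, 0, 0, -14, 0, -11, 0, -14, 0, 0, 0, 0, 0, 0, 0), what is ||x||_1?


Non-zero entries: [(0, -8), (1, -3), (7, -14), (9, -11), (11, -14)]
Absolute values: [8, 3, 14, 11, 14]
||x||_1 = sum = 50.

50


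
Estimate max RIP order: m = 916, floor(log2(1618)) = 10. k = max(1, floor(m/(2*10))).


floor(log2(1618)) = 10.
2*10 = 20.
m/(2*floor(log2(n))) = 916/20 ≈ 45.8.
floor = 45.
k = max(1, 45) = 45.

45


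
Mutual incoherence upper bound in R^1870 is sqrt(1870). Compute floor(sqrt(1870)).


43^2 = 1849 <= 1870 < 1936 = 44^2, so 43 <= sqrt(1870) < 44.
floor(sqrt(1870)) = 43.

43


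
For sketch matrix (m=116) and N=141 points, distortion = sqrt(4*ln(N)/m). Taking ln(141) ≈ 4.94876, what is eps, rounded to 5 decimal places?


ln(141) ≈ 4.94876.
4*ln(N)/m ≈ 4*4.94876/116 ≈ 0.1706469.
eps = sqrt(0.1706469) ≈ 0.4130943 ≈ 0.41309.

0.41309


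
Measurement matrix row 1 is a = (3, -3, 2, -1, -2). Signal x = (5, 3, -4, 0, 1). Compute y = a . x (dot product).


Non-zero terms: ['3*5', '-3*3', '2*-4', '-2*1']
Products: [15, -9, -8, -2]
y = sum = -4.

-4


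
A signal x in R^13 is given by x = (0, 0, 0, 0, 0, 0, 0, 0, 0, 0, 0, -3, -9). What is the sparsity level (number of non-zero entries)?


Non-zero positions: [11, 12].
Sparsity = 2.

2


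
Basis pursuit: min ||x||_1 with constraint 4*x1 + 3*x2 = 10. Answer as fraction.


Axis intercepts:
  x1 = 5/2, x2 = 0: L1 = 5/2
  x1 = 0, x2 = 10/3: L1 = 10/3
x* = (5/2, 0)
||x*||_1 = 5/2.

5/2


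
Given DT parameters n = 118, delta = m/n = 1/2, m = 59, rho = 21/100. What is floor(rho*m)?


m = 1/2*118 = 59.
rho = 21/100.
rho*m = 21/100*59 = 12.39.
k = floor(12.39) = 12.

12


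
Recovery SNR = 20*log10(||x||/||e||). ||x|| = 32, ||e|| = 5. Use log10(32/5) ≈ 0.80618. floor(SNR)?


||x||/||e|| = 32/5.
log10(32/5) ≈ 0.80618.
20*log10(||x||/||e||) ≈ 20*0.80618 = 16.1236.
floor(16.1236) = 16.

16


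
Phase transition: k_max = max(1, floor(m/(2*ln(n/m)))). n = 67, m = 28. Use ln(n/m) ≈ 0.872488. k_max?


n/m = 67/28.
ln(n/m) ≈ 0.872488.
2*ln(n/m) ≈ 1.744976.
m/(2*ln(n/m)) ≈ 28/1.744976 ≈ 16.0461.
floor = 16.
k_max = max(1, 16) = 16.

16


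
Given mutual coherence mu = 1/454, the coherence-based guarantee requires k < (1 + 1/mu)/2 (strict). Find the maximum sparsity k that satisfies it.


1/mu = 454.
1 + 1/mu = 455.
(1 + 1/mu)/2 = 227.5 is not an integer, so k_max = floor(227.5) = 227.

227


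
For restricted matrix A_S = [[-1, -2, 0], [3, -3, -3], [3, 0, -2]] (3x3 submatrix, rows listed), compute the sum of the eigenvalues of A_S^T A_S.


Sum of eigenvalues of A_S^T A_S = trace(A_S^T A_S) = sum of squared column norms of A_S.
A_S^T A_S diagonal: [19, 13, 13].
trace = 19 + 13 + 13 = 45.

45


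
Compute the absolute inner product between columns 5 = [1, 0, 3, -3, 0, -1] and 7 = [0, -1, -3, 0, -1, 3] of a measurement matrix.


Inner product: 1*0 + 0*-1 + 3*-3 + -3*0 + 0*-1 + -1*3
Products: [0, 0, -9, 0, 0, -3]
Sum = -12.
|dot| = 12.

12


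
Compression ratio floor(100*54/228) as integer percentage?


100*m/n = 100*54/228 ≈ 23.6842.
floor = 23.

23


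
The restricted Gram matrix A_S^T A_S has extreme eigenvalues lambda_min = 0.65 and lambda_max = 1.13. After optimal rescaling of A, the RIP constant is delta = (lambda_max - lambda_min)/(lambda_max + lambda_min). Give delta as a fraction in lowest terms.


lambda_max - lambda_min = 1.13 - 0.65 = 0.48.
lambda_max + lambda_min = 1.13 + 0.65 = 1.78.
delta = 0.48/1.78 = 48/178 = 24/89.

24/89


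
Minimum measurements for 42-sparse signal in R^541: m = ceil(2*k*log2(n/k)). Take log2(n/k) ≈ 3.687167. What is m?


log2(n/k) = log2(541/42) ≈ 3.687167.
2*k*log2(n/k) ≈ 2*42*3.687167 = 309.722028.
m = ceil(309.722028) = 310.

310


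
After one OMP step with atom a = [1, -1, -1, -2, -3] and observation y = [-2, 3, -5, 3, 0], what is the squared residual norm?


a^T a = 16.
a^T y = -6.
coeff = -6/16 = -3/8.
||r||^2 = 179/4.

179/4


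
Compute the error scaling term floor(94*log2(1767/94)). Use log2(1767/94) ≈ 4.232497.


log2(n/k) = log2(1767/94) ≈ 4.232497.
k*log2(n/k) ≈ 94*4.232497 = 397.854718.
floor(397.854718) = 397.

397


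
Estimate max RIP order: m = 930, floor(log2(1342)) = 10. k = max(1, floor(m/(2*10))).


floor(log2(1342)) = 10.
2*10 = 20.
m/(2*floor(log2(n))) = 930/20 ≈ 46.5.
floor = 46.
k = max(1, 46) = 46.

46


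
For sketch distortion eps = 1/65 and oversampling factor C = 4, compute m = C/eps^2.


1/eps = 65.
(1/eps)^2 = 4225.
m = 4*4225 = 16900.

16900


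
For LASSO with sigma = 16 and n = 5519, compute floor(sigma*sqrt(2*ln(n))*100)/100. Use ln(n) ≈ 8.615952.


ln(5519) ≈ 8.615952.
2*ln(n) ≈ 17.231904.
sqrt(2*ln(n)) ≈ sqrt(17.231904) ≈ 4.151133.
lambda ≈ 16*4.151133 = 66.418128.
floor(lambda*100)/100 = 66.41.

66.41


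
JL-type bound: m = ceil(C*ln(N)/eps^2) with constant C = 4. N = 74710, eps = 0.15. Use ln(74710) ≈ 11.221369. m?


ln(74710) ≈ 11.221369.
eps^2 = 0.15^2 = 0.0225.
C*ln(N)/eps^2 ≈ 4*11.221369/0.0225 ≈ 1994.91.
m = ceil(1994.91) = 1995.

1995


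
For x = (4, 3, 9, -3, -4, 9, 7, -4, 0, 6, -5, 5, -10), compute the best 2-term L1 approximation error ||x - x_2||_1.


Sorted |x_i| descending: [10, 9, 9, 7, 6, 5, 5, 4, 4, 4, 3, 3, 0]
Keep top 2: [10, 9]
Tail entries: [9, 7, 6, 5, 5, 4, 4, 4, 3, 3, 0]
L1 error = sum of tail = 50.

50


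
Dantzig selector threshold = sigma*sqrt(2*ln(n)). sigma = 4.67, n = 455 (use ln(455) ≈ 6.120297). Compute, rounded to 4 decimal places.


ln(455) ≈ 6.120297.
2*ln(n) ≈ 12.240594.
sqrt(2*ln(n)) ≈ sqrt(12.240594) ≈ 3.498656.
threshold ≈ 4.67*3.498656 = 16.33872352 ≈ 16.3387.

16.3387


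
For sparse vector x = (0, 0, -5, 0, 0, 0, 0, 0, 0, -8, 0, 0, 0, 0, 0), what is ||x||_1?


Non-zero entries: [(2, -5), (9, -8)]
Absolute values: [5, 8]
||x||_1 = sum = 13.

13


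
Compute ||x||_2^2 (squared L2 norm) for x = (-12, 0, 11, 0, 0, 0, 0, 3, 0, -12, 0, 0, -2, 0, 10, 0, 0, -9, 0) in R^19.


Non-zero entries: [(0, -12), (2, 11), (7, 3), (9, -12), (12, -2), (14, 10), (17, -9)]
Squares: [144, 121, 9, 144, 4, 100, 81]
||x||_2^2 = sum = 603.

603


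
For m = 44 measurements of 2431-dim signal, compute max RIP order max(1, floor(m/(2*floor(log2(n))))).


floor(log2(2431)) = 11.
2*11 = 22.
m/(2*floor(log2(n))) = 44/22 ≈ 2.0.
floor = 2.
k = max(1, 2) = 2.

2


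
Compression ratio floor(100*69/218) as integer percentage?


100*m/n = 100*69/218 ≈ 31.6514.
floor = 31.

31


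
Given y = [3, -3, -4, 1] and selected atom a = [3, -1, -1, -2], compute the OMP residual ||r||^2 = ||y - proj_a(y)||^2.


a^T a = 15.
a^T y = 14.
coeff = 14/15 = 14/15.
||r||^2 = 329/15.

329/15


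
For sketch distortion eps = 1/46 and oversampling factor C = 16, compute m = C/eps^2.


1/eps = 46.
(1/eps)^2 = 2116.
m = 16*2116 = 33856.

33856


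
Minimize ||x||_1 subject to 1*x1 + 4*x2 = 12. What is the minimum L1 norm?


Axis intercepts:
  x1 = 12, x2 = 0: L1 = 12
  x1 = 0, x2 = 3: L1 = 3
x* = (0, 3)
||x*||_1 = 3.

3


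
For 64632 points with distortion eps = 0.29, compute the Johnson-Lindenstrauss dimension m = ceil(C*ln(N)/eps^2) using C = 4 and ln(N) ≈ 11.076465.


ln(64632) ≈ 11.076465.
eps^2 = 0.29^2 = 0.0841.
C*ln(N)/eps^2 ≈ 4*11.076465/0.0841 ≈ 526.8235.
m = ceil(526.8235) = 527.

527


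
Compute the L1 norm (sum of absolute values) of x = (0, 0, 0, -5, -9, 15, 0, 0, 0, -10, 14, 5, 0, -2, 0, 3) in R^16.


Non-zero entries: [(3, -5), (4, -9), (5, 15), (9, -10), (10, 14), (11, 5), (13, -2), (15, 3)]
Absolute values: [5, 9, 15, 10, 14, 5, 2, 3]
||x||_1 = sum = 63.

63


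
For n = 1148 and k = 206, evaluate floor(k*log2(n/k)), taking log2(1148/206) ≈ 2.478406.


log2(n/k) = log2(1148/206) ≈ 2.478406.
k*log2(n/k) ≈ 206*2.478406 = 510.551636.
floor(510.551636) = 510.

510


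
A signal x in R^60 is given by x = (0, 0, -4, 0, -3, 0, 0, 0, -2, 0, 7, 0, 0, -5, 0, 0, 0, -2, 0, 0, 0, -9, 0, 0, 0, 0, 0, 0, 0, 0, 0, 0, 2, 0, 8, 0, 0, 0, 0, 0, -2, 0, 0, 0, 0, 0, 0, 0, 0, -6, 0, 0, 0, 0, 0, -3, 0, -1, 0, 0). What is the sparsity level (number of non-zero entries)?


Non-zero positions: [2, 4, 8, 10, 13, 17, 21, 32, 34, 40, 49, 55, 57].
Sparsity = 13.

13


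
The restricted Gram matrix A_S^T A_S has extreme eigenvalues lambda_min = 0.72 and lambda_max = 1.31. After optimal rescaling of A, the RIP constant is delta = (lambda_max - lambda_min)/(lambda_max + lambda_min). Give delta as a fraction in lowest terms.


lambda_max - lambda_min = 1.31 - 0.72 = 0.59.
lambda_max + lambda_min = 1.31 + 0.72 = 2.03.
delta = 0.59/2.03 = 59/203.

59/203


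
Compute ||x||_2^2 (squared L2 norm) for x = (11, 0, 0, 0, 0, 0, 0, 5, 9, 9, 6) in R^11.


Non-zero entries: [(0, 11), (7, 5), (8, 9), (9, 9), (10, 6)]
Squares: [121, 25, 81, 81, 36]
||x||_2^2 = sum = 344.

344


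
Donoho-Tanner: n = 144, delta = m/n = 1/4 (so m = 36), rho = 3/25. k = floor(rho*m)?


m = 1/4*144 = 36.
rho = 3/25.
rho*m = 3/25*36 = 4.32.
k = floor(4.32) = 4.

4


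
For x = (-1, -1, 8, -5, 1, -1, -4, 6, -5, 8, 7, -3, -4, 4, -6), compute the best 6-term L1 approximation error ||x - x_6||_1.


Sorted |x_i| descending: [8, 8, 7, 6, 6, 5, 5, 4, 4, 4, 3, 1, 1, 1, 1]
Keep top 6: [8, 8, 7, 6, 6, 5]
Tail entries: [5, 4, 4, 4, 3, 1, 1, 1, 1]
L1 error = sum of tail = 24.

24


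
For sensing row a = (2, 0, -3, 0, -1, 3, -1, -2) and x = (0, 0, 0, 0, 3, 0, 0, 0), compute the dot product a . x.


Non-zero terms: ['-1*3']
Products: [-3]
y = sum = -3.

-3


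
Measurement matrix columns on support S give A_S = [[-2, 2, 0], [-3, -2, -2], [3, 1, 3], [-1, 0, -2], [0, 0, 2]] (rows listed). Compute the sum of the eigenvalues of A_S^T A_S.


Sum of eigenvalues of A_S^T A_S = trace(A_S^T A_S) = sum of squared column norms of A_S.
A_S^T A_S diagonal: [23, 9, 21].
trace = 23 + 9 + 21 = 53.

53


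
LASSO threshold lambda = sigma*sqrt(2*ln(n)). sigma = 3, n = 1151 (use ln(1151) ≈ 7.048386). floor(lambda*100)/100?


ln(1151) ≈ 7.048386.
2*ln(n) ≈ 14.096772.
sqrt(2*ln(n)) ≈ sqrt(14.096772) ≈ 3.754567.
lambda ≈ 3*3.754567 = 11.263701.
floor(lambda*100)/100 = 11.26.

11.26


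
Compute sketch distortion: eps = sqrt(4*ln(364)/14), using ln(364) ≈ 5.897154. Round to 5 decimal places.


ln(364) ≈ 5.897154.
4*ln(N)/m ≈ 4*5.897154/14 ≈ 1.68490114.
eps = sqrt(1.68490114) ≈ 1.2980374 ≈ 1.29804.

1.29804


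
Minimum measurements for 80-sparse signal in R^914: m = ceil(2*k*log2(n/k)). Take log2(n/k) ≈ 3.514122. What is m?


log2(n/k) = log2(914/80) ≈ 3.514122.
2*k*log2(n/k) ≈ 2*80*3.514122 = 562.25952.
m = ceil(562.25952) = 563.

563


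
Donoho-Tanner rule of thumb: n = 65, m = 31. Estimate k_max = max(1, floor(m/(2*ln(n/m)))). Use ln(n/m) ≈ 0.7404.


n/m = 65/31.
ln(n/m) ≈ 0.7404.
2*ln(n/m) ≈ 1.4808.
m/(2*ln(n/m)) ≈ 31/1.4808 ≈ 20.9346.
floor = 20.
k_max = max(1, 20) = 20.

20


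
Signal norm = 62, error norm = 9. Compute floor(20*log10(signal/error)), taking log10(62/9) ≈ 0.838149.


||x||/||e|| = 62/9.
log10(62/9) ≈ 0.838149.
20*log10(||x||/||e||) ≈ 20*0.838149 = 16.76298.
floor(16.76298) = 16.

16


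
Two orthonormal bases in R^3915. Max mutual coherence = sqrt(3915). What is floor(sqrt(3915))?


62^2 = 3844 <= 3915 < 3969 = 63^2, so 62 <= sqrt(3915) < 63.
floor(sqrt(3915)) = 62.

62


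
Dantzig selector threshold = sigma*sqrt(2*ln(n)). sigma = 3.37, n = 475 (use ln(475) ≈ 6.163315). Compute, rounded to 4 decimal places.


ln(475) ≈ 6.163315.
2*ln(n) ≈ 12.32663.
sqrt(2*ln(n)) ≈ sqrt(12.32663) ≈ 3.51093.
threshold ≈ 3.37*3.51093 = 11.8318341 ≈ 11.8318.

11.8318


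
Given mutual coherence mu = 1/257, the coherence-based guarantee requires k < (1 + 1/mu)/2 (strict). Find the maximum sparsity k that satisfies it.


1/mu = 257.
1 + 1/mu = 258.
(1 + 1/mu)/2 = 129 is an integer and the inequality is strict, so k_max = 129 - 1 = 128.

128


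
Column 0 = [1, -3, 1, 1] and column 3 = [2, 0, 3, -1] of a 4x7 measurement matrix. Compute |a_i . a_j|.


Inner product: 1*2 + -3*0 + 1*3 + 1*-1
Products: [2, 0, 3, -1]
Sum = 4.
|dot| = 4.

4


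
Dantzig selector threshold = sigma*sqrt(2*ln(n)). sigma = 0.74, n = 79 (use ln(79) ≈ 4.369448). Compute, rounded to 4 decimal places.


ln(79) ≈ 4.369448.
2*ln(n) ≈ 8.738896.
sqrt(2*ln(n)) ≈ sqrt(8.738896) ≈ 2.956162.
threshold ≈ 0.74*2.956162 = 2.18755988 ≈ 2.1876.

2.1876


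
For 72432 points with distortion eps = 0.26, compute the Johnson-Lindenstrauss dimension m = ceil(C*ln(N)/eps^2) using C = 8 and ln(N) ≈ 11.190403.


ln(72432) ≈ 11.190403.
eps^2 = 0.26^2 = 0.0676.
C*ln(N)/eps^2 ≈ 8*11.190403/0.0676 ≈ 1324.308.
m = ceil(1324.308) = 1325.

1325


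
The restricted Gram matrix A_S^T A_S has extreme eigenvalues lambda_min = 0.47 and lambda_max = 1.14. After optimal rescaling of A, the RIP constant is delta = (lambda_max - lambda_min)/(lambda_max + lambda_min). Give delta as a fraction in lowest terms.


lambda_max - lambda_min = 1.14 - 0.47 = 0.67.
lambda_max + lambda_min = 1.14 + 0.47 = 1.61.
delta = 0.67/1.61 = 67/161.

67/161


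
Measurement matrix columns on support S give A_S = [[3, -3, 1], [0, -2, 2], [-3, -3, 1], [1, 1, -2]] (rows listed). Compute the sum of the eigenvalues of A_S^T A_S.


Sum of eigenvalues of A_S^T A_S = trace(A_S^T A_S) = sum of squared column norms of A_S.
A_S^T A_S diagonal: [19, 23, 10].
trace = 19 + 23 + 10 = 52.

52


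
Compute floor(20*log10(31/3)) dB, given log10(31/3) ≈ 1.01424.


||x||/||e|| = 31/3.
log10(31/3) ≈ 1.01424.
20*log10(||x||/||e||) ≈ 20*1.01424 = 20.2848.
floor(20.2848) = 20.

20


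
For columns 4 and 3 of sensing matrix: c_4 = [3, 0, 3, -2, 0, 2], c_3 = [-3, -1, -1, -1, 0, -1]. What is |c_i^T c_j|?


Inner product: 3*-3 + 0*-1 + 3*-1 + -2*-1 + 0*0 + 2*-1
Products: [-9, 0, -3, 2, 0, -2]
Sum = -12.
|dot| = 12.

12


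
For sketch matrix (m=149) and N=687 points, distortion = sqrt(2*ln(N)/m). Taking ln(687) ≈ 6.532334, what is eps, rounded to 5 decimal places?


ln(687) ≈ 6.532334.
2*ln(N)/m ≈ 2*6.532334/149 ≈ 0.08768234.
eps = sqrt(0.08768234) ≈ 0.296112 ≈ 0.29611.

0.29611


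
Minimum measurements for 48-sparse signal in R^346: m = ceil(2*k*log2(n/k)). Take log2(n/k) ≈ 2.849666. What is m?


log2(n/k) = log2(346/48) ≈ 2.849666.
2*k*log2(n/k) ≈ 2*48*2.849666 = 273.567936.
m = ceil(273.567936) = 274.

274


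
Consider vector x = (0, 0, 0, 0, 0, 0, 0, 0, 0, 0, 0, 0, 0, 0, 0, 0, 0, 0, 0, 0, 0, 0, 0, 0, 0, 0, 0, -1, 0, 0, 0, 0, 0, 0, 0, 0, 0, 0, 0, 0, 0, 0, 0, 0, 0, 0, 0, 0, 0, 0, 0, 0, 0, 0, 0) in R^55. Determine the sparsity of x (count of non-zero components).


Non-zero positions: [27].
Sparsity = 1.

1


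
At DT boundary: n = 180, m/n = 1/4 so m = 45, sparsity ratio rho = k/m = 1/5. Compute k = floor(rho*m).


m = 1/4*180 = 45.
rho = 1/5.
rho*m = 1/5*45 = 9.
k = floor(9) = 9.

9


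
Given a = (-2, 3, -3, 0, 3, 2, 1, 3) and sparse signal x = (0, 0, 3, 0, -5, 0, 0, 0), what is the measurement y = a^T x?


Non-zero terms: ['-3*3', '3*-5']
Products: [-9, -15]
y = sum = -24.

-24


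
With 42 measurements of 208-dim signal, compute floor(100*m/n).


100*m/n = 100*42/208 ≈ 20.1923.
floor = 20.

20


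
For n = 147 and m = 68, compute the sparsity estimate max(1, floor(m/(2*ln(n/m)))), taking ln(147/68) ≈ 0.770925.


n/m = 147/68.
ln(n/m) ≈ 0.770925.
2*ln(n/m) ≈ 1.54185.
m/(2*ln(n/m)) ≈ 68/1.54185 ≈ 44.1029.
floor = 44.
k_max = max(1, 44) = 44.

44


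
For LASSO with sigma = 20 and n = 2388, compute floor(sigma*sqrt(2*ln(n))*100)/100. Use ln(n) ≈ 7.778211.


ln(2388) ≈ 7.778211.
2*ln(n) ≈ 15.556422.
sqrt(2*ln(n)) ≈ sqrt(15.556422) ≈ 3.944163.
lambda ≈ 20*3.944163 = 78.88326.
floor(lambda*100)/100 = 78.88.

78.88


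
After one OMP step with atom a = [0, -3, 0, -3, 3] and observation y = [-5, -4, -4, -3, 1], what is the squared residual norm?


a^T a = 27.
a^T y = 24.
coeff = 24/27 = 8/9.
||r||^2 = 137/3.

137/3


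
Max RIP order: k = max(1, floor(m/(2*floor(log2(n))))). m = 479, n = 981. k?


floor(log2(981)) = 9.
2*9 = 18.
m/(2*floor(log2(n))) = 479/18 ≈ 26.6111.
floor = 26.
k = max(1, 26) = 26.

26


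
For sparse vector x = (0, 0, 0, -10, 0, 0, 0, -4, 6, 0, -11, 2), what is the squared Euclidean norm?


Non-zero entries: [(3, -10), (7, -4), (8, 6), (10, -11), (11, 2)]
Squares: [100, 16, 36, 121, 4]
||x||_2^2 = sum = 277.

277


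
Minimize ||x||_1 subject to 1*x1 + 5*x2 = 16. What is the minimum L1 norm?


Axis intercepts:
  x1 = 16, x2 = 0: L1 = 16
  x1 = 0, x2 = 16/5: L1 = 16/5
x* = (0, 16/5)
||x*||_1 = 16/5.

16/5


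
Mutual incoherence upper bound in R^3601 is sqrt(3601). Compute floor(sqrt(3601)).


60^2 = 3600 <= 3601 < 3721 = 61^2, so 60 <= sqrt(3601) < 61.
floor(sqrt(3601)) = 60.

60


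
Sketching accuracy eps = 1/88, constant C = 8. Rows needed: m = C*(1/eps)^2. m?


1/eps = 88.
(1/eps)^2 = 7744.
m = 8*7744 = 61952.

61952


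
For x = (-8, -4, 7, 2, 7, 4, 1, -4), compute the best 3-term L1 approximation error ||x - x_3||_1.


Sorted |x_i| descending: [8, 7, 7, 4, 4, 4, 2, 1]
Keep top 3: [8, 7, 7]
Tail entries: [4, 4, 4, 2, 1]
L1 error = sum of tail = 15.

15


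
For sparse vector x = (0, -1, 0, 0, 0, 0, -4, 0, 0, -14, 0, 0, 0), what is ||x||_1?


Non-zero entries: [(1, -1), (6, -4), (9, -14)]
Absolute values: [1, 4, 14]
||x||_1 = sum = 19.

19


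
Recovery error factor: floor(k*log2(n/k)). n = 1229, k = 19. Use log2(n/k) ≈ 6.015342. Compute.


log2(n/k) = log2(1229/19) ≈ 6.015342.
k*log2(n/k) ≈ 19*6.015342 = 114.291498.
floor(114.291498) = 114.

114


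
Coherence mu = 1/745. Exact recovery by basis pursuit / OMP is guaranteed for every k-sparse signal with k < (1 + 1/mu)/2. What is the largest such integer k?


1/mu = 745.
1 + 1/mu = 746.
(1 + 1/mu)/2 = 373 is an integer and the inequality is strict, so k_max = 373 - 1 = 372.

372


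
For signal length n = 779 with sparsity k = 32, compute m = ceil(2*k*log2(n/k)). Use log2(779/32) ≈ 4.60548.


log2(n/k) = log2(779/32) ≈ 4.60548.
2*k*log2(n/k) ≈ 2*32*4.60548 = 294.75072.
m = ceil(294.75072) = 295.

295


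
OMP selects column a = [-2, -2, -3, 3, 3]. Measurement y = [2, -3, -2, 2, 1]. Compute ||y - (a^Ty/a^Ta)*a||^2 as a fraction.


a^T a = 35.
a^T y = 17.
coeff = 17/35 = 17/35.
||r||^2 = 481/35.

481/35


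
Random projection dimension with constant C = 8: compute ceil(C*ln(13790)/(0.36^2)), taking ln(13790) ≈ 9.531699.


ln(13790) ≈ 9.531699.
eps^2 = 0.36^2 = 0.1296.
C*ln(N)/eps^2 ≈ 8*9.531699/0.1296 ≈ 588.3765.
m = ceil(588.3765) = 589.

589


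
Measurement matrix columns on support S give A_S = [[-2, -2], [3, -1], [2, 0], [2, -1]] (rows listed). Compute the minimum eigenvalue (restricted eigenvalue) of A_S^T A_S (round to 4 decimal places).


A_S^T A_S = [[21, -1], [-1, 6]].
trace = 27.
det = 125.
disc = trace^2 - 4*det = 729 - 4*125 = 229.
sqrt(229) ≈ 15.132746.
lam_min = (27 - sqrt(229))/2 ≈ (27 - 15.132746)/2 = 5.933627 ≈ 5.9336.

5.9336


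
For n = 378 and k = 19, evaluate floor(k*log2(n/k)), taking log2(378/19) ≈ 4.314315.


log2(n/k) = log2(378/19) ≈ 4.314315.
k*log2(n/k) ≈ 19*4.314315 = 81.971985.
floor(81.971985) = 81.

81


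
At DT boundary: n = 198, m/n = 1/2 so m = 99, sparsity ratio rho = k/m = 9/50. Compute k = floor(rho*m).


m = 1/2*198 = 99.
rho = 9/50.
rho*m = 9/50*99 = 17.82.
k = floor(17.82) = 17.

17


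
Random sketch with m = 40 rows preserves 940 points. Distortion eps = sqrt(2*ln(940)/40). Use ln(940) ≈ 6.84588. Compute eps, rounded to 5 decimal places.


ln(940) ≈ 6.84588.
2*ln(N)/m ≈ 2*6.84588/40 ≈ 0.342294.
eps = sqrt(0.342294) ≈ 0.585059 ≈ 0.58506.

0.58506


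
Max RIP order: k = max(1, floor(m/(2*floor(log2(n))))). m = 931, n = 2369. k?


floor(log2(2369)) = 11.
2*11 = 22.
m/(2*floor(log2(n))) = 931/22 ≈ 42.3182.
floor = 42.
k = max(1, 42) = 42.

42


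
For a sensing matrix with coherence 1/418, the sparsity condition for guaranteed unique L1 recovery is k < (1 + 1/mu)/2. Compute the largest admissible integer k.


1/mu = 418.
1 + 1/mu = 419.
(1 + 1/mu)/2 = 209.5 is not an integer, so k_max = floor(209.5) = 209.

209


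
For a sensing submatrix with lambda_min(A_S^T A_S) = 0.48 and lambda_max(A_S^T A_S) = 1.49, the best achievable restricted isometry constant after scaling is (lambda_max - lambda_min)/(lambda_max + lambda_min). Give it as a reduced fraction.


lambda_max - lambda_min = 1.49 - 0.48 = 1.01.
lambda_max + lambda_min = 1.49 + 0.48 = 1.97.
delta = 1.01/1.97 = 101/197.

101/197


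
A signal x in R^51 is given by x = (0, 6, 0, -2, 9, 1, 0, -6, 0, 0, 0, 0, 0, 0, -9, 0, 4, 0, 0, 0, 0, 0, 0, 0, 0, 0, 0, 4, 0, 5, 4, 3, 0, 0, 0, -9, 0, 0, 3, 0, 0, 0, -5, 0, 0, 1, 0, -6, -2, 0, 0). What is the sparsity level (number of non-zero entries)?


Non-zero positions: [1, 3, 4, 5, 7, 14, 16, 27, 29, 30, 31, 35, 38, 42, 45, 47, 48].
Sparsity = 17.

17


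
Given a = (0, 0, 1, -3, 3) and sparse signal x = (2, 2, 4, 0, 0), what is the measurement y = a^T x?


Non-zero terms: ['0*2', '0*2', '1*4']
Products: [0, 0, 4]
y = sum = 4.

4


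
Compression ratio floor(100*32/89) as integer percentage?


100*m/n = 100*32/89 ≈ 35.9551.
floor = 35.

35


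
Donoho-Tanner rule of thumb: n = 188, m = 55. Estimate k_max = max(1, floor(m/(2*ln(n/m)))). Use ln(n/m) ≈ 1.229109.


n/m = 188/55.
ln(n/m) ≈ 1.229109.
2*ln(n/m) ≈ 2.458218.
m/(2*ln(n/m)) ≈ 55/2.458218 ≈ 22.3739.
floor = 22.
k_max = max(1, 22) = 22.

22


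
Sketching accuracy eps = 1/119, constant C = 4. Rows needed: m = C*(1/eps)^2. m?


1/eps = 119.
(1/eps)^2 = 14161.
m = 4*14161 = 56644.

56644


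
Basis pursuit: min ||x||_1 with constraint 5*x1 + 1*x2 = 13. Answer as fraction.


Axis intercepts:
  x1 = 13/5, x2 = 0: L1 = 13/5
  x1 = 0, x2 = 13: L1 = 13
x* = (13/5, 0)
||x*||_1 = 13/5.

13/5


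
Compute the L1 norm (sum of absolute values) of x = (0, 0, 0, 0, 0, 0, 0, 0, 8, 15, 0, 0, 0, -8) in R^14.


Non-zero entries: [(8, 8), (9, 15), (13, -8)]
Absolute values: [8, 15, 8]
||x||_1 = sum = 31.

31


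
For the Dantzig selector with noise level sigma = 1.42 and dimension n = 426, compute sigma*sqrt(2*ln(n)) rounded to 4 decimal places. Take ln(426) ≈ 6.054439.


ln(426) ≈ 6.054439.
2*ln(n) ≈ 12.108878.
sqrt(2*ln(n)) ≈ sqrt(12.108878) ≈ 3.479781.
threshold ≈ 1.42*3.479781 = 4.94128902 ≈ 4.9413.

4.9413


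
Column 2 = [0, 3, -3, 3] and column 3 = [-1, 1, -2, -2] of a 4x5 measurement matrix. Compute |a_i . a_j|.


Inner product: 0*-1 + 3*1 + -3*-2 + 3*-2
Products: [0, 3, 6, -6]
Sum = 3.
|dot| = 3.

3


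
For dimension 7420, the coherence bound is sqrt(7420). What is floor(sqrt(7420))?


86^2 = 7396 <= 7420 < 7569 = 87^2, so 86 <= sqrt(7420) < 87.
floor(sqrt(7420)) = 86.

86


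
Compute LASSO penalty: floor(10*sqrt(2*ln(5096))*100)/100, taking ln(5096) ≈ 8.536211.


ln(5096) ≈ 8.536211.
2*ln(n) ≈ 17.072422.
sqrt(2*ln(n)) ≈ sqrt(17.072422) ≈ 4.131879.
lambda ≈ 10*4.131879 = 41.31879.
floor(lambda*100)/100 = 41.31.

41.31


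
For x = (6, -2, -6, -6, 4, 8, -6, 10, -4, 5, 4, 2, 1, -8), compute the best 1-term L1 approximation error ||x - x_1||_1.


Sorted |x_i| descending: [10, 8, 8, 6, 6, 6, 6, 5, 4, 4, 4, 2, 2, 1]
Keep top 1: [10]
Tail entries: [8, 8, 6, 6, 6, 6, 5, 4, 4, 4, 2, 2, 1]
L1 error = sum of tail = 62.

62


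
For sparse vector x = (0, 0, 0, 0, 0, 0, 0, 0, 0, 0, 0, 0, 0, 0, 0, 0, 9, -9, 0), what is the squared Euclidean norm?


Non-zero entries: [(16, 9), (17, -9)]
Squares: [81, 81]
||x||_2^2 = sum = 162.

162


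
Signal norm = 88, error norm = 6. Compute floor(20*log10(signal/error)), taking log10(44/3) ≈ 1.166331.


||x||/||e|| = 88/6 = 44/3.
log10(44/3) ≈ 1.166331.
20*log10(||x||/||e||) ≈ 20*1.166331 = 23.32662.
floor(23.32662) = 23.

23


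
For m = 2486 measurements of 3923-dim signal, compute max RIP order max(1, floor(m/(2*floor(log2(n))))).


floor(log2(3923)) = 11.
2*11 = 22.
m/(2*floor(log2(n))) = 2486/22 ≈ 113.0.
floor = 113.
k = max(1, 113) = 113.

113


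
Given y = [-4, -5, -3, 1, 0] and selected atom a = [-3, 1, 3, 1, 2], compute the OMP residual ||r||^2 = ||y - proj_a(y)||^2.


a^T a = 24.
a^T y = -1.
coeff = -1/24 = -1/24.
||r||^2 = 1223/24.

1223/24


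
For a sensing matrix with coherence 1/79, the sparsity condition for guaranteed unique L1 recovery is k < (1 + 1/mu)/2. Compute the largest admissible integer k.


1/mu = 79.
1 + 1/mu = 80.
(1 + 1/mu)/2 = 40 is an integer and the inequality is strict, so k_max = 40 - 1 = 39.

39


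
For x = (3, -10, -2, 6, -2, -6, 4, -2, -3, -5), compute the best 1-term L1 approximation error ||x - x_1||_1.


Sorted |x_i| descending: [10, 6, 6, 5, 4, 3, 3, 2, 2, 2]
Keep top 1: [10]
Tail entries: [6, 6, 5, 4, 3, 3, 2, 2, 2]
L1 error = sum of tail = 33.

33


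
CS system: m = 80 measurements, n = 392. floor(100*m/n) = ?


100*m/n = 100*80/392 ≈ 20.4082.
floor = 20.

20


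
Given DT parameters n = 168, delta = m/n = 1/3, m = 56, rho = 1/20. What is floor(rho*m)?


m = 1/3*168 = 56.
rho = 1/20.
rho*m = 1/20*56 = 2.8.
k = floor(2.8) = 2.

2


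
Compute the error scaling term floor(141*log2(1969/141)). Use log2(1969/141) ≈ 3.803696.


log2(n/k) = log2(1969/141) ≈ 3.803696.
k*log2(n/k) ≈ 141*3.803696 = 536.321136.
floor(536.321136) = 536.

536


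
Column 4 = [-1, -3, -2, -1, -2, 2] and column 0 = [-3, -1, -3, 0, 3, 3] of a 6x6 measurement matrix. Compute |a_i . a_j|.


Inner product: -1*-3 + -3*-1 + -2*-3 + -1*0 + -2*3 + 2*3
Products: [3, 3, 6, 0, -6, 6]
Sum = 12.
|dot| = 12.

12


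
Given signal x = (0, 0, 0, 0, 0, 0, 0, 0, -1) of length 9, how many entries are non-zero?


Non-zero positions: [8].
Sparsity = 1.

1


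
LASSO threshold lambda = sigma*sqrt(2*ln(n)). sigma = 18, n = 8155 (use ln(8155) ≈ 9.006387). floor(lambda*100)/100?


ln(8155) ≈ 9.006387.
2*ln(n) ≈ 18.012774.
sqrt(2*ln(n)) ≈ sqrt(18.012774) ≈ 4.244146.
lambda ≈ 18*4.244146 = 76.394628.
floor(lambda*100)/100 = 76.39.

76.39


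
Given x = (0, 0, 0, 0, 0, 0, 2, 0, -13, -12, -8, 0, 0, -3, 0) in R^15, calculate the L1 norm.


Non-zero entries: [(6, 2), (8, -13), (9, -12), (10, -8), (13, -3)]
Absolute values: [2, 13, 12, 8, 3]
||x||_1 = sum = 38.

38


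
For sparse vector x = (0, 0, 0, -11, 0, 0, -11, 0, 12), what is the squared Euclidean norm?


Non-zero entries: [(3, -11), (6, -11), (8, 12)]
Squares: [121, 121, 144]
||x||_2^2 = sum = 386.

386


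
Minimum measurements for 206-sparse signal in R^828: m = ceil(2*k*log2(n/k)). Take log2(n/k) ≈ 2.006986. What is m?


log2(n/k) = log2(828/206) ≈ 2.006986.
2*k*log2(n/k) ≈ 2*206*2.006986 = 826.878232.
m = ceil(826.878232) = 827.

827


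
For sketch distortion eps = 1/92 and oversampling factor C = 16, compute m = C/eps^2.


1/eps = 92.
(1/eps)^2 = 8464.
m = 16*8464 = 135424.

135424


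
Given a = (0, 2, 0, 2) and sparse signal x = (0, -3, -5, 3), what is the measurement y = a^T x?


Non-zero terms: ['2*-3', '0*-5', '2*3']
Products: [-6, 0, 6]
y = sum = 0.

0


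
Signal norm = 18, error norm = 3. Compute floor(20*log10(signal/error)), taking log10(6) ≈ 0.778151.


||x||/||e|| = 18/3 = 6.
log10(6) ≈ 0.778151.
20*log10(||x||/||e||) ≈ 20*0.778151 = 15.56302.
floor(15.56302) = 15.

15


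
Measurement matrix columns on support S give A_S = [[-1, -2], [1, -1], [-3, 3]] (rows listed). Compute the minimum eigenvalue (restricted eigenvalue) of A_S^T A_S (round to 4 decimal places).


A_S^T A_S = [[11, -8], [-8, 14]].
trace = 25.
det = 90.
disc = trace^2 - 4*det = 625 - 4*90 = 265.
sqrt(265) ≈ 16.278821.
lam_min = (25 - sqrt(265))/2 ≈ (25 - 16.278821)/2 = 4.3605895 ≈ 4.3606.

4.3606


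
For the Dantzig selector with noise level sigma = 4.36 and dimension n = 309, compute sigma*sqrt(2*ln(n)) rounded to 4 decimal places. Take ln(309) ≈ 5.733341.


ln(309) ≈ 5.733341.
2*ln(n) ≈ 11.466682.
sqrt(2*ln(n)) ≈ sqrt(11.466682) ≈ 3.386249.
threshold ≈ 4.36*3.386249 = 14.76404564 ≈ 14.7640.

14.7640


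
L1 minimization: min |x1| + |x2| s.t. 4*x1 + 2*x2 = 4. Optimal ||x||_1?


Axis intercepts:
  x1 = 1, x2 = 0: L1 = 1
  x1 = 0, x2 = 2: L1 = 2
x* = (1, 0)
||x*||_1 = 1.

1


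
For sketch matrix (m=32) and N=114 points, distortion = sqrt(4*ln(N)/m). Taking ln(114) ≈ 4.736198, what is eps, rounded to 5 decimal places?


ln(114) ≈ 4.736198.
4*ln(N)/m ≈ 4*4.736198/32 ≈ 0.59202475.
eps = sqrt(0.59202475) ≈ 0.7694314 ≈ 0.76943.

0.76943


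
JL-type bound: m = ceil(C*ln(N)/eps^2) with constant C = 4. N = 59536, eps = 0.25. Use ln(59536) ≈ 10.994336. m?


ln(59536) ≈ 10.994336.
eps^2 = 0.25^2 = 0.0625.
C*ln(N)/eps^2 ≈ 4*10.994336/0.0625 ≈ 703.6375.
m = ceil(703.6375) = 704.

704


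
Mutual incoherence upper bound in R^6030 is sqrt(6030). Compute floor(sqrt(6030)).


77^2 = 5929 <= 6030 < 6084 = 78^2, so 77 <= sqrt(6030) < 78.
floor(sqrt(6030)) = 77.

77


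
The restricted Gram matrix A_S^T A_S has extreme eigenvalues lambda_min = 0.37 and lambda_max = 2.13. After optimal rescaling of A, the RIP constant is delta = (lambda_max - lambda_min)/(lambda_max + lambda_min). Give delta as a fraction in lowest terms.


lambda_max - lambda_min = 2.13 - 0.37 = 1.76.
lambda_max + lambda_min = 2.13 + 0.37 = 2.50.
delta = 1.76/2.50 = 176/250 = 88/125.

88/125


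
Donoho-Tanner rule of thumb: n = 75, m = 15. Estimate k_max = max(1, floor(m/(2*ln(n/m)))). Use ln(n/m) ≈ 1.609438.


n/m = 75/15 = 5.
ln(n/m) ≈ 1.609438.
2*ln(n/m) ≈ 3.218876.
m/(2*ln(n/m)) ≈ 15/3.218876 ≈ 4.66.
floor = 4.
k_max = max(1, 4) = 4.

4


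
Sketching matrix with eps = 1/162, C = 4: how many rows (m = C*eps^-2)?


1/eps = 162.
(1/eps)^2 = 26244.
m = 4*26244 = 104976.

104976


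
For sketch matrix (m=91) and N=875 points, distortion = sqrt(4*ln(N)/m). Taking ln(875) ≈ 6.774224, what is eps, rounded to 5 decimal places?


ln(875) ≈ 6.774224.
4*ln(N)/m ≈ 4*6.774224/91 ≈ 0.29776809.
eps = sqrt(0.29776809) ≈ 0.5456813 ≈ 0.54568.

0.54568


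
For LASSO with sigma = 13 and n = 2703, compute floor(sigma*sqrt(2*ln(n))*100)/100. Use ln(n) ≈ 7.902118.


ln(2703) ≈ 7.902118.
2*ln(n) ≈ 15.804236.
sqrt(2*ln(n)) ≈ sqrt(15.804236) ≈ 3.975454.
lambda ≈ 13*3.975454 = 51.680902.
floor(lambda*100)/100 = 51.68.

51.68


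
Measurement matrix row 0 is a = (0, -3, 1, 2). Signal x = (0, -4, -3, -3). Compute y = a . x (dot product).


Non-zero terms: ['-3*-4', '1*-3', '2*-3']
Products: [12, -3, -6]
y = sum = 3.

3


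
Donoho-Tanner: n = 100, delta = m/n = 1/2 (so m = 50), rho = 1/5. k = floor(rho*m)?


m = 1/2*100 = 50.
rho = 1/5.
rho*m = 1/5*50 = 10.
k = floor(10) = 10.

10


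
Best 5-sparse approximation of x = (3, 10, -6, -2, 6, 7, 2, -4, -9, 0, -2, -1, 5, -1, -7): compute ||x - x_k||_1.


Sorted |x_i| descending: [10, 9, 7, 7, 6, 6, 5, 4, 3, 2, 2, 2, 1, 1, 0]
Keep top 5: [10, 9, 7, 7, 6]
Tail entries: [6, 5, 4, 3, 2, 2, 2, 1, 1, 0]
L1 error = sum of tail = 26.

26


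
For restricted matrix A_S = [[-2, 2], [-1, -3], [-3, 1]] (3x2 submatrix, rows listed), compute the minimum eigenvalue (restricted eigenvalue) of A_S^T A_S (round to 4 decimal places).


A_S^T A_S = [[14, -4], [-4, 14]].
trace = 28.
det = 180.
disc = trace^2 - 4*det = 784 - 4*180 = 64.
sqrt(64) = 8.
lam_min = (28 - 8)/2 = 10 = 10.0000.

10.0000


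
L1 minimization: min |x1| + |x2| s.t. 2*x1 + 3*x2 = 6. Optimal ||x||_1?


Axis intercepts:
  x1 = 3, x2 = 0: L1 = 3
  x1 = 0, x2 = 2: L1 = 2
x* = (0, 2)
||x*||_1 = 2.

2


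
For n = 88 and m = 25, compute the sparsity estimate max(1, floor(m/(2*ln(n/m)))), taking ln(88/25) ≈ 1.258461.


n/m = 88/25.
ln(n/m) ≈ 1.258461.
2*ln(n/m) ≈ 2.516922.
m/(2*ln(n/m)) ≈ 25/2.516922 ≈ 9.9328.
floor = 9.
k_max = max(1, 9) = 9.

9


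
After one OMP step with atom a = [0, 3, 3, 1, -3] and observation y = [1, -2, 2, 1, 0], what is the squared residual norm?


a^T a = 28.
a^T y = 1.
coeff = 1/28 = 1/28.
||r||^2 = 279/28.

279/28


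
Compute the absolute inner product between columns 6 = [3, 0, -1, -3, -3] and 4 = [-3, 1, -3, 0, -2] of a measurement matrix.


Inner product: 3*-3 + 0*1 + -1*-3 + -3*0 + -3*-2
Products: [-9, 0, 3, 0, 6]
Sum = 0.
|dot| = 0.

0


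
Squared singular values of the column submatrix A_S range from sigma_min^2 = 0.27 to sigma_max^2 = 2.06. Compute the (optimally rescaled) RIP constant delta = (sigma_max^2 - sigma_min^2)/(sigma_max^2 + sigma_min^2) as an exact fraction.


lambda_max - lambda_min = 2.06 - 0.27 = 1.79.
lambda_max + lambda_min = 2.06 + 0.27 = 2.33.
delta = 1.79/2.33 = 179/233.

179/233


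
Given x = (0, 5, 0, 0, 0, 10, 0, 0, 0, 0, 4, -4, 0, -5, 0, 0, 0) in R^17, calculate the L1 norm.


Non-zero entries: [(1, 5), (5, 10), (10, 4), (11, -4), (13, -5)]
Absolute values: [5, 10, 4, 4, 5]
||x||_1 = sum = 28.

28


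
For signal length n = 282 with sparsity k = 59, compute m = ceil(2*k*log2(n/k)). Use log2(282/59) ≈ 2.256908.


log2(n/k) = log2(282/59) ≈ 2.256908.
2*k*log2(n/k) ≈ 2*59*2.256908 = 266.315144.
m = ceil(266.315144) = 267.

267


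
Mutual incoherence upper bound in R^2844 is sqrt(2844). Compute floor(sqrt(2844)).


53^2 = 2809 <= 2844 < 2916 = 54^2, so 53 <= sqrt(2844) < 54.
floor(sqrt(2844)) = 53.

53


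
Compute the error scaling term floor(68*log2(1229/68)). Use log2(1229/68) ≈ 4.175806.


log2(n/k) = log2(1229/68) ≈ 4.175806.
k*log2(n/k) ≈ 68*4.175806 = 283.954808.
floor(283.954808) = 283.

283


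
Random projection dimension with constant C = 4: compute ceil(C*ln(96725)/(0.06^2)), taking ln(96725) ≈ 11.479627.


ln(96725) ≈ 11.479627.
eps^2 = 0.06^2 = 0.0036.
C*ln(N)/eps^2 ≈ 4*11.479627/0.0036 ≈ 12755.1411.
m = ceil(12755.1411) = 12756.

12756


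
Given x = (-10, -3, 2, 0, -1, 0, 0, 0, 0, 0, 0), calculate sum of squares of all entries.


Non-zero entries: [(0, -10), (1, -3), (2, 2), (4, -1)]
Squares: [100, 9, 4, 1]
||x||_2^2 = sum = 114.

114


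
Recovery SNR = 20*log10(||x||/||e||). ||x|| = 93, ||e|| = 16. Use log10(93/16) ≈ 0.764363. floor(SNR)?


||x||/||e|| = 93/16.
log10(93/16) ≈ 0.764363.
20*log10(||x||/||e||) ≈ 20*0.764363 = 15.28726.
floor(15.28726) = 15.

15


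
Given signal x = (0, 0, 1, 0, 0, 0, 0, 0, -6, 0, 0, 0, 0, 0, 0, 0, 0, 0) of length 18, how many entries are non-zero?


Non-zero positions: [2, 8].
Sparsity = 2.

2


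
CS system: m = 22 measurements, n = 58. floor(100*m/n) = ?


100*m/n = 100*22/58 ≈ 37.931.
floor = 37.

37


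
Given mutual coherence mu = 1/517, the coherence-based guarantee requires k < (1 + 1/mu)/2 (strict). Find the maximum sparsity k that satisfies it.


1/mu = 517.
1 + 1/mu = 518.
(1 + 1/mu)/2 = 259 is an integer and the inequality is strict, so k_max = 259 - 1 = 258.

258


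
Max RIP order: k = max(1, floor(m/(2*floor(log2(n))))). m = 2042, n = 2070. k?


floor(log2(2070)) = 11.
2*11 = 22.
m/(2*floor(log2(n))) = 2042/22 ≈ 92.8182.
floor = 92.
k = max(1, 92) = 92.

92


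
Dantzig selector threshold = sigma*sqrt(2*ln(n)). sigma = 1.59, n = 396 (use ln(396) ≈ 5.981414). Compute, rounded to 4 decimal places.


ln(396) ≈ 5.981414.
2*ln(n) ≈ 11.962828.
sqrt(2*ln(n)) ≈ sqrt(11.962828) ≈ 3.458732.
threshold ≈ 1.59*3.458732 = 5.49938388 ≈ 5.4994.

5.4994


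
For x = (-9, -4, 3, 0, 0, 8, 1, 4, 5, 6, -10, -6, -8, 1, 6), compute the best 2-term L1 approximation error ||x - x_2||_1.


Sorted |x_i| descending: [10, 9, 8, 8, 6, 6, 6, 5, 4, 4, 3, 1, 1, 0, 0]
Keep top 2: [10, 9]
Tail entries: [8, 8, 6, 6, 6, 5, 4, 4, 3, 1, 1, 0, 0]
L1 error = sum of tail = 52.

52


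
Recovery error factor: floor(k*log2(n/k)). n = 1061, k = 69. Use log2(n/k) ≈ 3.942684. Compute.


log2(n/k) = log2(1061/69) ≈ 3.942684.
k*log2(n/k) ≈ 69*3.942684 = 272.045196.
floor(272.045196) = 272.

272


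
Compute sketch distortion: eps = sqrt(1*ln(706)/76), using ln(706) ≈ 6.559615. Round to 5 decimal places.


ln(706) ≈ 6.559615.
1*ln(N)/m ≈ 1*6.559615/76 ≈ 0.08631072.
eps = sqrt(0.08631072) ≈ 0.2937869 ≈ 0.29379.

0.29379


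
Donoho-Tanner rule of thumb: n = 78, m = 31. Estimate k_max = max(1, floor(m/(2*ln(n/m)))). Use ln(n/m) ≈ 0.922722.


n/m = 78/31.
ln(n/m) ≈ 0.922722.
2*ln(n/m) ≈ 1.845444.
m/(2*ln(n/m)) ≈ 31/1.845444 ≈ 16.7981.
floor = 16.
k_max = max(1, 16) = 16.

16


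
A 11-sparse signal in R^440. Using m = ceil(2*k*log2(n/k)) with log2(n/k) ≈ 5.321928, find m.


log2(n/k) = log2(440/11) ≈ 5.321928.
2*k*log2(n/k) ≈ 2*11*5.321928 = 117.082416.
m = ceil(117.082416) = 118.

118
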